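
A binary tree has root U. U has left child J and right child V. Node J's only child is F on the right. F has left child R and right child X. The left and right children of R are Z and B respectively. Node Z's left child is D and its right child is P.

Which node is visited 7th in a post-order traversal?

F

Post-order visits the left subtree, then the right subtree, then the node.
At U: go left to J.
  At J: no left child.
  At J: go right to F.
    At F: go left to R.
      At R: go left to Z.
        At Z: go left to D.
          D is a leaf — visit D.
        At Z: go right to P.
          P is a leaf — visit P.
        Visit Z.
      At R: go right to B.
        B is a leaf — visit B.
      Visit R.
    At F: go right to X.
      X is a leaf — visit X.
    Visit F.
  Visit J.
At U: go right to V.
  V is a leaf — visit V.
Visit U.
Full post-order sequence: D, P, Z, B, R, X, F, J, V, U.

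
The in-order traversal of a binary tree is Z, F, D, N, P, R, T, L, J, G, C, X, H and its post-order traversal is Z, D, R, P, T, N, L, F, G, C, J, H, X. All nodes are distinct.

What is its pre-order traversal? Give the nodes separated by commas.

The last element of post-order is the root; it splits in-order into left and right subtrees.
Root X: left subtree has 11 nodes {Z, F, D, N, P, R, T, L, J, G, C}, right has 1 {H}.
  Root J: left subtree has 8 nodes {Z, F, D, N, P, R, T, L}, right has 2 {G, C}.
    Root F: left subtree has 1 node {Z}, right has 6 {D, N, P, R, T, L}.
      Root L: left subtree has 5 nodes {D, N, P, R, T}, right has 0 { }.
        Root N: left subtree has 1 node {D}, right has 3 {P, R, T}.
          Root T: left subtree has 2 nodes {P, R}, right has 0 { }.
            Root P: left subtree has 0 nodes { }, right has 1 {R}.
    Root C: left subtree has 1 node {G}, right has 0 { }.

X, J, F, Z, L, N, D, T, P, R, C, G, H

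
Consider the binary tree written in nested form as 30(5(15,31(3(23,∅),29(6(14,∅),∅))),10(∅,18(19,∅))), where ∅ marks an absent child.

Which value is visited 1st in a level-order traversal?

30

Level-order visits nodes level by level from the root, left to right within each level.
Level 0: 30
Level 1: 5, 10
Level 2: 15, 31, 18
Level 3: 3, 29, 19
Level 4: 23, 6
Level 5: 14
Full level-order sequence: 30, 5, 10, 15, 31, 18, 3, 29, 19, 23, 6, 14.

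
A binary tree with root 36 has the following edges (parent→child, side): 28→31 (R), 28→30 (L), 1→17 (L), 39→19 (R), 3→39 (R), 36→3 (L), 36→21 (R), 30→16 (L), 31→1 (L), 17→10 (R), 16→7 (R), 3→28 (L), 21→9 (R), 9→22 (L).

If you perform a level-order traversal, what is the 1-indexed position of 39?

5

Level-order visits nodes level by level from the root, left to right within each level.
Level 0: 36
Level 1: 3, 21
Level 2: 28, 39, 9
Level 3: 30, 31, 19, 22
Level 4: 16, 1
Level 5: 7, 17
Level 6: 10
Full level-order sequence: 36, 3, 21, 28, 39, 9, 30, 31, 19, 22, 16, 1, 7, 17, 10.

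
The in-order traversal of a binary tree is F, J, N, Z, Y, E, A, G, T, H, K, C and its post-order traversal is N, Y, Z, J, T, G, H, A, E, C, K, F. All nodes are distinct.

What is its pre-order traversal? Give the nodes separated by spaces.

The last element of post-order is the root; it splits in-order into left and right subtrees.
Root F: left subtree has 0 nodes { }, right has 11 {J, N, Z, Y, E, A, G, T, H, K, C}.
  Root K: left subtree has 9 nodes {J, N, Z, Y, E, A, G, T, H}, right has 1 {C}.
    Root E: left subtree has 4 nodes {J, N, Z, Y}, right has 4 {A, G, T, H}.
      Root J: left subtree has 0 nodes { }, right has 3 {N, Z, Y}.
        Root Z: left subtree has 1 node {N}, right has 1 {Y}.
      Root A: left subtree has 0 nodes { }, right has 3 {G, T, H}.
        Root H: left subtree has 2 nodes {G, T}, right has 0 { }.
          Root G: left subtree has 0 nodes { }, right has 1 {T}.

F K E J Z N Y A H G T C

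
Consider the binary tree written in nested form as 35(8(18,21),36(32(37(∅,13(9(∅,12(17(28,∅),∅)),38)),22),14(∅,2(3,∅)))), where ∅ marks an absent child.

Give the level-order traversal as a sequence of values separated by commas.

35, 8, 36, 18, 21, 32, 14, 37, 22, 2, 13, 3, 9, 38, 12, 17, 28

Level-order visits nodes level by level from the root, left to right within each level.
Level 0: 35
Level 1: 8, 36
Level 2: 18, 21, 32, 14
Level 3: 37, 22, 2
Level 4: 13, 3
Level 5: 9, 38
Level 6: 12
Level 7: 17
Level 8: 28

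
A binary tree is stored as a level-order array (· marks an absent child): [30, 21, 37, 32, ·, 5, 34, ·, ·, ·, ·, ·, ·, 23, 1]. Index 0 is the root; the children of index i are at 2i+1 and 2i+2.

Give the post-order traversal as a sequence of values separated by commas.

32, 21, 5, 23, 1, 34, 37, 30

Post-order visits the left subtree, then the right subtree, then the node.
At 30: go left to 21.
  At 21: go left to 32.
    32 is a leaf — visit 32.
  At 21: no right child.
  Visit 21.
At 30: go right to 37.
  At 37: go left to 5.
    5 is a leaf — visit 5.
  At 37: go right to 34.
    At 34: go left to 23.
      23 is a leaf — visit 23.
    At 34: go right to 1.
      1 is a leaf — visit 1.
    Visit 34.
  Visit 37.
Visit 30.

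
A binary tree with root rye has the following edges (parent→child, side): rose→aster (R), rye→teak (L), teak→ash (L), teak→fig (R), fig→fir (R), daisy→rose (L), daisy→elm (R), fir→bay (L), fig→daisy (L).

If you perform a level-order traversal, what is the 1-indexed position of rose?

7

Level-order visits nodes level by level from the root, left to right within each level.
Level 0: rye
Level 1: teak
Level 2: ash, fig
Level 3: daisy, fir
Level 4: rose, elm, bay
Level 5: aster
Full level-order sequence: rye, teak, ash, fig, daisy, fir, rose, elm, bay, aster.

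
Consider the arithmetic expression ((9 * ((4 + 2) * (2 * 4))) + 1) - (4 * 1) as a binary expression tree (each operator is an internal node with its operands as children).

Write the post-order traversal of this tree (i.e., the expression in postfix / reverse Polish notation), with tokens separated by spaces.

Post-order on an expression tree gives postfix notation: for each operator, emit left operand, right operand, then the operator.

9 4 2 + 2 4 * * * 1 + 4 1 * -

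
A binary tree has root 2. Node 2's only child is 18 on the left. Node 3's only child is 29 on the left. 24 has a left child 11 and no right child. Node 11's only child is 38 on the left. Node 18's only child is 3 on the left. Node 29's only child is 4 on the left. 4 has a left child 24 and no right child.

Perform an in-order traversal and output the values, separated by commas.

38, 11, 24, 4, 29, 3, 18, 2

In-order visits the left subtree, then the node, then the right subtree.
At 2: go left to 18.
  At 18: go left to 3.
    At 3: go left to 29.
      At 29: go left to 4.
        At 4: go left to 24.
          At 24: go left to 11.
            At 11: go left to 38.
              38 is a leaf — visit 38.
            Visit 11.
            At 11: no right child.
          Visit 24.
          At 24: no right child.
        Visit 4.
        At 4: no right child.
      Visit 29.
      At 29: no right child.
    Visit 3.
    At 3: no right child.
  Visit 18.
  At 18: no right child.
Visit 2.
At 2: no right child.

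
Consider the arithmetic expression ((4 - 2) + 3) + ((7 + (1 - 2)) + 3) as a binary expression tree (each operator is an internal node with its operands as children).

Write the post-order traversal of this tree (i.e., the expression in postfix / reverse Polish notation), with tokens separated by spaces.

4 2 - 3 + 7 1 2 - + 3 + +

Post-order on an expression tree gives postfix notation: for each operator, emit left operand, right operand, then the operator.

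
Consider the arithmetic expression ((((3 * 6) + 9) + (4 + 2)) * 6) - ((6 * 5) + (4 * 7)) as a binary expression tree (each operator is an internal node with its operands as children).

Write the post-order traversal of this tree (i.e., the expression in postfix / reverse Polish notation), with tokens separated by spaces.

Post-order on an expression tree gives postfix notation: for each operator, emit left operand, right operand, then the operator.

3 6 * 9 + 4 2 + + 6 * 6 5 * 4 7 * + -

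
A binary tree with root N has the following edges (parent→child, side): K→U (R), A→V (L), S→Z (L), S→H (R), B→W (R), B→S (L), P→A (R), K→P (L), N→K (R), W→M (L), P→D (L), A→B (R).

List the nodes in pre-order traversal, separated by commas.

N, K, P, D, A, V, B, S, Z, H, W, M, U

Pre-order visits the node, then its left subtree, then its right subtree.
Visit N.
At N: no left child.
At N: go right to K.
  Visit K.
  At K: go left to P.
    Visit P.
    At P: go left to D.
      D is a leaf — visit D.
    At P: go right to A.
      Visit A.
      At A: go left to V.
        V is a leaf — visit V.
      At A: go right to B.
        Visit B.
        At B: go left to S.
          Visit S.
          At S: go left to Z.
            Z is a leaf — visit Z.
          At S: go right to H.
            H is a leaf — visit H.
        At B: go right to W.
          Visit W.
          At W: go left to M.
            M is a leaf — visit M.
          At W: no right child.
  At K: go right to U.
    U is a leaf — visit U.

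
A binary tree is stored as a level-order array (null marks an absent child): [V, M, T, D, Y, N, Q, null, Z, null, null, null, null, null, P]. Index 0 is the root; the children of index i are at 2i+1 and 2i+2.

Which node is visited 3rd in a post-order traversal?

Y

Post-order visits the left subtree, then the right subtree, then the node.
At V: go left to M.
  At M: go left to D.
    At D: no left child.
    At D: go right to Z.
      Z is a leaf — visit Z.
    Visit D.
  At M: go right to Y.
    Y is a leaf — visit Y.
  Visit M.
At V: go right to T.
  At T: go left to N.
    N is a leaf — visit N.
  At T: go right to Q.
    At Q: no left child.
    At Q: go right to P.
      P is a leaf — visit P.
    Visit Q.
  Visit T.
Visit V.
Full post-order sequence: Z, D, Y, M, N, P, Q, T, V.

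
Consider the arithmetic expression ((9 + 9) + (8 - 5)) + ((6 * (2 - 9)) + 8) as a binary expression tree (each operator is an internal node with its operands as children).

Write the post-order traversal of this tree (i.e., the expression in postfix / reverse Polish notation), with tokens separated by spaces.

Post-order on an expression tree gives postfix notation: for each operator, emit left operand, right operand, then the operator.

9 9 + 8 5 - + 6 2 9 - * 8 + +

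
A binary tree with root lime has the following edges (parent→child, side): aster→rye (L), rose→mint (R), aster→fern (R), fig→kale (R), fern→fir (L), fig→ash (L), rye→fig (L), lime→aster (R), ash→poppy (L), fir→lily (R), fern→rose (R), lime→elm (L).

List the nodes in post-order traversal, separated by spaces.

elm poppy ash kale fig rye lily fir mint rose fern aster lime

Post-order visits the left subtree, then the right subtree, then the node.
At lime: go left to elm.
  elm is a leaf — visit elm.
At lime: go right to aster.
  At aster: go left to rye.
    At rye: go left to fig.
      At fig: go left to ash.
        At ash: go left to poppy.
          poppy is a leaf — visit poppy.
        At ash: no right child.
        Visit ash.
      At fig: go right to kale.
        kale is a leaf — visit kale.
      Visit fig.
    At rye: no right child.
    Visit rye.
  At aster: go right to fern.
    At fern: go left to fir.
      At fir: no left child.
      At fir: go right to lily.
        lily is a leaf — visit lily.
      Visit fir.
    At fern: go right to rose.
      At rose: no left child.
      At rose: go right to mint.
        mint is a leaf — visit mint.
      Visit rose.
    Visit fern.
  Visit aster.
Visit lime.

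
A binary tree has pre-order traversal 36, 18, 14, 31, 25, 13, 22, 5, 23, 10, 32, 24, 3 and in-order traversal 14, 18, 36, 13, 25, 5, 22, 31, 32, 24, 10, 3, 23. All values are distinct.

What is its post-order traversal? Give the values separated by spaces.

The first element of pre-order is the root; it splits in-order into left and right subtrees.
Root 36: left subtree has 2 nodes {14, 18}, right has 10 {13, 25, 5, 22, 31, 32, 24, 10, 3, 23}.
  Root 18: left subtree has 1 node {14}, right has 0 { }.
  Root 31: left subtree has 4 nodes {13, 25, 5, 22}, right has 5 {32, 24, 10, 3, 23}.
    Root 25: left subtree has 1 node {13}, right has 2 {5, 22}.
      Root 22: left subtree has 1 node {5}, right has 0 { }.
    Root 23: left subtree has 4 nodes {32, 24, 10, 3}, right has 0 { }.
      Root 10: left subtree has 2 nodes {32, 24}, right has 1 {3}.
        Root 32: left subtree has 0 nodes { }, right has 1 {24}.

14 18 13 5 22 25 24 32 3 10 23 31 36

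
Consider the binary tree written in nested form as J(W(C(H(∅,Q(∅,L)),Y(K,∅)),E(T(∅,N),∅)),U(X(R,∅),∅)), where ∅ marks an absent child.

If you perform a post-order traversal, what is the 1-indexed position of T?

Post-order visits the left subtree, then the right subtree, then the node.
At J: go left to W.
  At W: go left to C.
    At C: go left to H.
      At H: no left child.
      At H: go right to Q.
        At Q: no left child.
        At Q: go right to L.
          L is a leaf — visit L.
        Visit Q.
      Visit H.
    At C: go right to Y.
      At Y: go left to K.
        K is a leaf — visit K.
      At Y: no right child.
      Visit Y.
    Visit C.
  At W: go right to E.
    At E: go left to T.
      At T: no left child.
      At T: go right to N.
        N is a leaf — visit N.
      Visit T.
    At E: no right child.
    Visit E.
  Visit W.
At J: go right to U.
  At U: go left to X.
    At X: go left to R.
      R is a leaf — visit R.
    At X: no right child.
    Visit X.
  At U: no right child.
  Visit U.
Visit J.
Full post-order sequence: L, Q, H, K, Y, C, N, T, E, W, R, X, U, J.

8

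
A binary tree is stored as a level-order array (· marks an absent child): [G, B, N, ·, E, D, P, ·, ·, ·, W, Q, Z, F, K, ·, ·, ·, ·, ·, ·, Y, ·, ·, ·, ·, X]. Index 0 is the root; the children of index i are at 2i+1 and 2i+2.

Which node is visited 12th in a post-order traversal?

N

Post-order visits the left subtree, then the right subtree, then the node.
At G: go left to B.
  At B: no left child.
  At B: go right to E.
    At E: no left child.
    At E: go right to W.
      At W: go left to Y.
        Y is a leaf — visit Y.
      At W: no right child.
      Visit W.
    Visit E.
  Visit B.
At G: go right to N.
  At N: go left to D.
    At D: go left to Q.
      Q is a leaf — visit Q.
    At D: go right to Z.
      At Z: no left child.
      At Z: go right to X.
        X is a leaf — visit X.
      Visit Z.
    Visit D.
  At N: go right to P.
    At P: go left to F.
      F is a leaf — visit F.
    At P: go right to K.
      K is a leaf — visit K.
    Visit P.
  Visit N.
Visit G.
Full post-order sequence: Y, W, E, B, Q, X, Z, D, F, K, P, N, G.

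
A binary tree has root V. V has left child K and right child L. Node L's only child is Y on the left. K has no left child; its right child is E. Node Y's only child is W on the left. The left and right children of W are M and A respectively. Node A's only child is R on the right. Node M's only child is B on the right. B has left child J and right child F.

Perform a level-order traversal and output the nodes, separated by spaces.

V K L E Y W M A B R J F

Level-order visits nodes level by level from the root, left to right within each level.
Level 0: V
Level 1: K, L
Level 2: E, Y
Level 3: W
Level 4: M, A
Level 5: B, R
Level 6: J, F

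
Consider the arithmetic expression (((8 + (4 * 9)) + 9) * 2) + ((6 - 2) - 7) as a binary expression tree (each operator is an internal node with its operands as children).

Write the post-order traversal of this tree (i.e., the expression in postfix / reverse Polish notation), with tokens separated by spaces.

Post-order on an expression tree gives postfix notation: for each operator, emit left operand, right operand, then the operator.

8 4 9 * + 9 + 2 * 6 2 - 7 - +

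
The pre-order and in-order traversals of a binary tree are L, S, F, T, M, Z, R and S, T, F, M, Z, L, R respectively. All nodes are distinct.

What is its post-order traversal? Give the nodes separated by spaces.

The first element of pre-order is the root; it splits in-order into left and right subtrees.
Root L: left subtree has 5 nodes {S, T, F, M, Z}, right has 1 {R}.
  Root S: left subtree has 0 nodes { }, right has 4 {T, F, M, Z}.
    Root F: left subtree has 1 node {T}, right has 2 {M, Z}.
      Root M: left subtree has 0 nodes { }, right has 1 {Z}.

T Z M F S R L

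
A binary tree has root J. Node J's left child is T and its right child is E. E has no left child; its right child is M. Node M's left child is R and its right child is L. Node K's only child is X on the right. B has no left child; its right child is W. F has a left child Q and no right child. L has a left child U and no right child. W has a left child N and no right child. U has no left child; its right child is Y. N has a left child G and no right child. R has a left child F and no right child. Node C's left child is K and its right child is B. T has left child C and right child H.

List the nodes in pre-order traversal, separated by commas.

Pre-order visits the node, then its left subtree, then its right subtree.
Visit J.
At J: go left to T.
  Visit T.
  At T: go left to C.
    Visit C.
    At C: go left to K.
      Visit K.
      At K: no left child.
      At K: go right to X.
        X is a leaf — visit X.
    At C: go right to B.
      Visit B.
      At B: no left child.
      At B: go right to W.
        Visit W.
        At W: go left to N.
          Visit N.
          At N: go left to G.
            G is a leaf — visit G.
          At N: no right child.
        At W: no right child.
  At T: go right to H.
    H is a leaf — visit H.
At J: go right to E.
  Visit E.
  At E: no left child.
  At E: go right to M.
    Visit M.
    At M: go left to R.
      Visit R.
      At R: go left to F.
        Visit F.
        At F: go left to Q.
          Q is a leaf — visit Q.
        At F: no right child.
      At R: no right child.
    At M: go right to L.
      Visit L.
      At L: go left to U.
        Visit U.
        At U: no left child.
        At U: go right to Y.
          Y is a leaf — visit Y.
      At L: no right child.

J, T, C, K, X, B, W, N, G, H, E, M, R, F, Q, L, U, Y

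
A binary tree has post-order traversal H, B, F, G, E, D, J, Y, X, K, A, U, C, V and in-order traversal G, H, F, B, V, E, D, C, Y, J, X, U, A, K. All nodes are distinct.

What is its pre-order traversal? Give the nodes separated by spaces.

V G F H B C D E U X Y J A K

The last element of post-order is the root; it splits in-order into left and right subtrees.
Root V: left subtree has 4 nodes {G, H, F, B}, right has 9 {E, D, C, Y, J, X, U, A, K}.
  Root G: left subtree has 0 nodes { }, right has 3 {H, F, B}.
    Root F: left subtree has 1 node {H}, right has 1 {B}.
  Root C: left subtree has 2 nodes {E, D}, right has 6 {Y, J, X, U, A, K}.
    Root D: left subtree has 1 node {E}, right has 0 { }.
    Root U: left subtree has 3 nodes {Y, J, X}, right has 2 {A, K}.
      Root X: left subtree has 2 nodes {Y, J}, right has 0 { }.
        Root Y: left subtree has 0 nodes { }, right has 1 {J}.
      Root A: left subtree has 0 nodes { }, right has 1 {K}.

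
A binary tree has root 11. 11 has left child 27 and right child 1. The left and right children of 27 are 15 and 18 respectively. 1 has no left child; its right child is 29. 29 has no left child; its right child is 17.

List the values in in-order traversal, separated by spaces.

15 27 18 11 1 29 17

In-order visits the left subtree, then the node, then the right subtree.
At 11: go left to 27.
  At 27: go left to 15.
    15 is a leaf — visit 15.
  Visit 27.
  At 27: go right to 18.
    18 is a leaf — visit 18.
Visit 11.
At 11: go right to 1.
  At 1: no left child.
  Visit 1.
  At 1: go right to 29.
    At 29: no left child.
    Visit 29.
    At 29: go right to 17.
      17 is a leaf — visit 17.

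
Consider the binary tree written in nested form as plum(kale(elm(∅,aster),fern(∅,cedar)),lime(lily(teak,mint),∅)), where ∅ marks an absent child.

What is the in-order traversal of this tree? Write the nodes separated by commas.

In-order visits the left subtree, then the node, then the right subtree.
At plum: go left to kale.
  At kale: go left to elm.
    At elm: no left child.
    Visit elm.
    At elm: go right to aster.
      aster is a leaf — visit aster.
  Visit kale.
  At kale: go right to fern.
    At fern: no left child.
    Visit fern.
    At fern: go right to cedar.
      cedar is a leaf — visit cedar.
Visit plum.
At plum: go right to lime.
  At lime: go left to lily.
    At lily: go left to teak.
      teak is a leaf — visit teak.
    Visit lily.
    At lily: go right to mint.
      mint is a leaf — visit mint.
  Visit lime.
  At lime: no right child.

elm, aster, kale, fern, cedar, plum, teak, lily, mint, lime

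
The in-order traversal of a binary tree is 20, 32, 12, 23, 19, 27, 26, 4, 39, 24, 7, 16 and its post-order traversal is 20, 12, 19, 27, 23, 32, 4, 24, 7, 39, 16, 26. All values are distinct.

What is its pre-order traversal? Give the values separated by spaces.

The last element of post-order is the root; it splits in-order into left and right subtrees.
Root 26: left subtree has 6 nodes {20, 32, 12, 23, 19, 27}, right has 5 {4, 39, 24, 7, 16}.
  Root 32: left subtree has 1 node {20}, right has 4 {12, 23, 19, 27}.
    Root 23: left subtree has 1 node {12}, right has 2 {19, 27}.
      Root 27: left subtree has 1 node {19}, right has 0 { }.
  Root 16: left subtree has 4 nodes {4, 39, 24, 7}, right has 0 { }.
    Root 39: left subtree has 1 node {4}, right has 2 {24, 7}.
      Root 7: left subtree has 1 node {24}, right has 0 { }.

26 32 20 23 12 27 19 16 39 4 7 24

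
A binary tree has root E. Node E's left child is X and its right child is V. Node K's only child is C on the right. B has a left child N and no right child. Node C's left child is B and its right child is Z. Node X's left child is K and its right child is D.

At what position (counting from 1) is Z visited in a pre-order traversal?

Pre-order visits the node, then its left subtree, then its right subtree.
Visit E.
At E: go left to X.
  Visit X.
  At X: go left to K.
    Visit K.
    At K: no left child.
    At K: go right to C.
      Visit C.
      At C: go left to B.
        Visit B.
        At B: go left to N.
          N is a leaf — visit N.
        At B: no right child.
      At C: go right to Z.
        Z is a leaf — visit Z.
  At X: go right to D.
    D is a leaf — visit D.
At E: go right to V.
  V is a leaf — visit V.
Full pre-order sequence: E, X, K, C, B, N, Z, D, V.

7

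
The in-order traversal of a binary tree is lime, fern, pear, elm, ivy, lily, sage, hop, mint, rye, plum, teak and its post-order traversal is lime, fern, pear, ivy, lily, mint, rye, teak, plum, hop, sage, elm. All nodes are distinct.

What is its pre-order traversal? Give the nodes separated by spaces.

elm pear fern lime sage lily ivy hop plum rye mint teak

The last element of post-order is the root; it splits in-order into left and right subtrees.
Root elm: left subtree has 3 nodes {lime, fern, pear}, right has 8 {ivy, lily, sage, hop, mint, rye, plum, teak}.
  Root pear: left subtree has 2 nodes {lime, fern}, right has 0 { }.
    Root fern: left subtree has 1 node {lime}, right has 0 { }.
  Root sage: left subtree has 2 nodes {ivy, lily}, right has 5 {hop, mint, rye, plum, teak}.
    Root lily: left subtree has 1 node {ivy}, right has 0 { }.
    Root hop: left subtree has 0 nodes { }, right has 4 {mint, rye, plum, teak}.
      Root plum: left subtree has 2 nodes {mint, rye}, right has 1 {teak}.
        Root rye: left subtree has 1 node {mint}, right has 0 { }.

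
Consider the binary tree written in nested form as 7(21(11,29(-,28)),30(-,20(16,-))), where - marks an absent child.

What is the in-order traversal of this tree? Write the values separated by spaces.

11 21 29 28 7 30 16 20

In-order visits the left subtree, then the node, then the right subtree.
At 7: go left to 21.
  At 21: go left to 11.
    11 is a leaf — visit 11.
  Visit 21.
  At 21: go right to 29.
    At 29: no left child.
    Visit 29.
    At 29: go right to 28.
      28 is a leaf — visit 28.
Visit 7.
At 7: go right to 30.
  At 30: no left child.
  Visit 30.
  At 30: go right to 20.
    At 20: go left to 16.
      16 is a leaf — visit 16.
    Visit 20.
    At 20: no right child.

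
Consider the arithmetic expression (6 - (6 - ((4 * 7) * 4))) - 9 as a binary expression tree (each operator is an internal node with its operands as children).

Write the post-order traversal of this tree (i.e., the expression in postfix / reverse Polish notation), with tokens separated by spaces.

6 6 4 7 * 4 * - - 9 -

Post-order on an expression tree gives postfix notation: for each operator, emit left operand, right operand, then the operator.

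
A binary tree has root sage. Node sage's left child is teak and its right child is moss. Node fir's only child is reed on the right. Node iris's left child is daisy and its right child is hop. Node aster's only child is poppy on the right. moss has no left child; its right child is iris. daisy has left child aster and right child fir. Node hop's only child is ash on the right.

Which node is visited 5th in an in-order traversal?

In-order visits the left subtree, then the node, then the right subtree.
At sage: go left to teak.
  teak is a leaf — visit teak.
Visit sage.
At sage: go right to moss.
  At moss: no left child.
  Visit moss.
  At moss: go right to iris.
    At iris: go left to daisy.
      At daisy: go left to aster.
        At aster: no left child.
        Visit aster.
        At aster: go right to poppy.
          poppy is a leaf — visit poppy.
      Visit daisy.
      At daisy: go right to fir.
        At fir: no left child.
        Visit fir.
        At fir: go right to reed.
          reed is a leaf — visit reed.
    Visit iris.
    At iris: go right to hop.
      At hop: no left child.
      Visit hop.
      At hop: go right to ash.
        ash is a leaf — visit ash.
Full in-order sequence: teak, sage, moss, aster, poppy, daisy, fir, reed, iris, hop, ash.

poppy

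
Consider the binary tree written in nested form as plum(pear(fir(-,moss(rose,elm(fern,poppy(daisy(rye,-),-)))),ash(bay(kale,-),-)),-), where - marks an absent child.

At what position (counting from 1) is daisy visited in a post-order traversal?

Post-order visits the left subtree, then the right subtree, then the node.
At plum: go left to pear.
  At pear: go left to fir.
    At fir: no left child.
    At fir: go right to moss.
      At moss: go left to rose.
        rose is a leaf — visit rose.
      At moss: go right to elm.
        At elm: go left to fern.
          fern is a leaf — visit fern.
        At elm: go right to poppy.
          At poppy: go left to daisy.
            At daisy: go left to rye.
              rye is a leaf — visit rye.
            At daisy: no right child.
            Visit daisy.
          At poppy: no right child.
          Visit poppy.
        Visit elm.
      Visit moss.
    Visit fir.
  At pear: go right to ash.
    At ash: go left to bay.
      At bay: go left to kale.
        kale is a leaf — visit kale.
      At bay: no right child.
      Visit bay.
    At ash: no right child.
    Visit ash.
  Visit pear.
At plum: no right child.
Visit plum.
Full post-order sequence: rose, fern, rye, daisy, poppy, elm, moss, fir, kale, bay, ash, pear, plum.

4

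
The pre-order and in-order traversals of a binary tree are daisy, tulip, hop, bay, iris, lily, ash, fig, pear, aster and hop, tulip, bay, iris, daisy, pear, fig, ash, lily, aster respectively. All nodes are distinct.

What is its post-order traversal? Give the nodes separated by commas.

hop, iris, bay, tulip, pear, fig, ash, aster, lily, daisy

The first element of pre-order is the root; it splits in-order into left and right subtrees.
Root daisy: left subtree has 4 nodes {hop, tulip, bay, iris}, right has 5 {pear, fig, ash, lily, aster}.
  Root tulip: left subtree has 1 node {hop}, right has 2 {bay, iris}.
    Root bay: left subtree has 0 nodes { }, right has 1 {iris}.
  Root lily: left subtree has 3 nodes {pear, fig, ash}, right has 1 {aster}.
    Root ash: left subtree has 2 nodes {pear, fig}, right has 0 { }.
      Root fig: left subtree has 1 node {pear}, right has 0 { }.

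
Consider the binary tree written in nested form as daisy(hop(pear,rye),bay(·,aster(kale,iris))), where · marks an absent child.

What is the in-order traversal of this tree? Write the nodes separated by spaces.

pear hop rye daisy bay kale aster iris

In-order visits the left subtree, then the node, then the right subtree.
At daisy: go left to hop.
  At hop: go left to pear.
    pear is a leaf — visit pear.
  Visit hop.
  At hop: go right to rye.
    rye is a leaf — visit rye.
Visit daisy.
At daisy: go right to bay.
  At bay: no left child.
  Visit bay.
  At bay: go right to aster.
    At aster: go left to kale.
      kale is a leaf — visit kale.
    Visit aster.
    At aster: go right to iris.
      iris is a leaf — visit iris.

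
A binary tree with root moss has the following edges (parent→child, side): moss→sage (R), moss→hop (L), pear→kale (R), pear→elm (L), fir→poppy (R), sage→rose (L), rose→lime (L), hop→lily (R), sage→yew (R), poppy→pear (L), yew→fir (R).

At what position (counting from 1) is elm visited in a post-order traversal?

5

Post-order visits the left subtree, then the right subtree, then the node.
At moss: go left to hop.
  At hop: no left child.
  At hop: go right to lily.
    lily is a leaf — visit lily.
  Visit hop.
At moss: go right to sage.
  At sage: go left to rose.
    At rose: go left to lime.
      lime is a leaf — visit lime.
    At rose: no right child.
    Visit rose.
  At sage: go right to yew.
    At yew: no left child.
    At yew: go right to fir.
      At fir: no left child.
      At fir: go right to poppy.
        At poppy: go left to pear.
          At pear: go left to elm.
            elm is a leaf — visit elm.
          At pear: go right to kale.
            kale is a leaf — visit kale.
          Visit pear.
        At poppy: no right child.
        Visit poppy.
      Visit fir.
    Visit yew.
  Visit sage.
Visit moss.
Full post-order sequence: lily, hop, lime, rose, elm, kale, pear, poppy, fir, yew, sage, moss.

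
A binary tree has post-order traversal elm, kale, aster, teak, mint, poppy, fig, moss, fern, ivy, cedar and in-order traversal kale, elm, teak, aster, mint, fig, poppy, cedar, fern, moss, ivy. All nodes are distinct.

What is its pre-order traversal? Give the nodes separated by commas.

The last element of post-order is the root; it splits in-order into left and right subtrees.
Root cedar: left subtree has 7 nodes {kale, elm, teak, aster, mint, fig, poppy}, right has 3 {fern, moss, ivy}.
  Root fig: left subtree has 5 nodes {kale, elm, teak, aster, mint}, right has 1 {poppy}.
    Root mint: left subtree has 4 nodes {kale, elm, teak, aster}, right has 0 { }.
      Root teak: left subtree has 2 nodes {kale, elm}, right has 1 {aster}.
        Root kale: left subtree has 0 nodes { }, right has 1 {elm}.
  Root ivy: left subtree has 2 nodes {fern, moss}, right has 0 { }.
    Root fern: left subtree has 0 nodes { }, right has 1 {moss}.

cedar, fig, mint, teak, kale, elm, aster, poppy, ivy, fern, moss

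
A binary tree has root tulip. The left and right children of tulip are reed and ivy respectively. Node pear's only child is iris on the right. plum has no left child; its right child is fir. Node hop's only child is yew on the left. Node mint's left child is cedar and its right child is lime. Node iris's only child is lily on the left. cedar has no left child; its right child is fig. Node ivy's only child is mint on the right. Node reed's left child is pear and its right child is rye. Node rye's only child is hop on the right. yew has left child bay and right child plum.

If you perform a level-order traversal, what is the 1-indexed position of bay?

Level-order visits nodes level by level from the root, left to right within each level.
Level 0: tulip
Level 1: reed, ivy
Level 2: pear, rye, mint
Level 3: iris, hop, cedar, lime
Level 4: lily, yew, fig
Level 5: bay, plum
Level 6: fir
Full level-order sequence: tulip, reed, ivy, pear, rye, mint, iris, hop, cedar, lime, lily, yew, fig, bay, plum, fir.

14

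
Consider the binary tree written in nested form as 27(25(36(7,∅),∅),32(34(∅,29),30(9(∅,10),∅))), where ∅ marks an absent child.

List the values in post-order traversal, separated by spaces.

7 36 25 29 34 10 9 30 32 27

Post-order visits the left subtree, then the right subtree, then the node.
At 27: go left to 25.
  At 25: go left to 36.
    At 36: go left to 7.
      7 is a leaf — visit 7.
    At 36: no right child.
    Visit 36.
  At 25: no right child.
  Visit 25.
At 27: go right to 32.
  At 32: go left to 34.
    At 34: no left child.
    At 34: go right to 29.
      29 is a leaf — visit 29.
    Visit 34.
  At 32: go right to 30.
    At 30: go left to 9.
      At 9: no left child.
      At 9: go right to 10.
        10 is a leaf — visit 10.
      Visit 9.
    At 30: no right child.
    Visit 30.
  Visit 32.
Visit 27.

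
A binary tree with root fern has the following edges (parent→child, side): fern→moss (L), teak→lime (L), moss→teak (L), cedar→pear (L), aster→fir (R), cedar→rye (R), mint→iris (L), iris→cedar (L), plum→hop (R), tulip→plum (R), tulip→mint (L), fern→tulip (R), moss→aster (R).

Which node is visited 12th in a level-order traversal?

cedar

Level-order visits nodes level by level from the root, left to right within each level.
Level 0: fern
Level 1: moss, tulip
Level 2: teak, aster, mint, plum
Level 3: lime, fir, iris, hop
Level 4: cedar
Level 5: pear, rye
Full level-order sequence: fern, moss, tulip, teak, aster, mint, plum, lime, fir, iris, hop, cedar, pear, rye.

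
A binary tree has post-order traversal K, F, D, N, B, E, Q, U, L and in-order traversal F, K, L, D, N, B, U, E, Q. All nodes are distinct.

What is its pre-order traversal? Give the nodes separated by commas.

L, F, K, U, B, N, D, Q, E

The last element of post-order is the root; it splits in-order into left and right subtrees.
Root L: left subtree has 2 nodes {F, K}, right has 6 {D, N, B, U, E, Q}.
  Root F: left subtree has 0 nodes { }, right has 1 {K}.
  Root U: left subtree has 3 nodes {D, N, B}, right has 2 {E, Q}.
    Root B: left subtree has 2 nodes {D, N}, right has 0 { }.
      Root N: left subtree has 1 node {D}, right has 0 { }.
    Root Q: left subtree has 1 node {E}, right has 0 { }.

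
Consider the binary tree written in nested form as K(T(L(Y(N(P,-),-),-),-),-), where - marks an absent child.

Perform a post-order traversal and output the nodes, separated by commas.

Post-order visits the left subtree, then the right subtree, then the node.
At K: go left to T.
  At T: go left to L.
    At L: go left to Y.
      At Y: go left to N.
        At N: go left to P.
          P is a leaf — visit P.
        At N: no right child.
        Visit N.
      At Y: no right child.
      Visit Y.
    At L: no right child.
    Visit L.
  At T: no right child.
  Visit T.
At K: no right child.
Visit K.

P, N, Y, L, T, K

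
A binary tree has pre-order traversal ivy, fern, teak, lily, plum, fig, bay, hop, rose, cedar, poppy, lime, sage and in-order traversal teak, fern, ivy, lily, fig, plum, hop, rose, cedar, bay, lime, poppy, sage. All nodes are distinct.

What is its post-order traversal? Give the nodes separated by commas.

teak, fern, fig, cedar, rose, hop, lime, sage, poppy, bay, plum, lily, ivy

The first element of pre-order is the root; it splits in-order into left and right subtrees.
Root ivy: left subtree has 2 nodes {teak, fern}, right has 10 {lily, fig, plum, hop, rose, cedar, bay, lime, poppy, sage}.
  Root fern: left subtree has 1 node {teak}, right has 0 { }.
  Root lily: left subtree has 0 nodes { }, right has 9 {fig, plum, hop, rose, cedar, bay, lime, poppy, sage}.
    Root plum: left subtree has 1 node {fig}, right has 7 {hop, rose, cedar, bay, lime, poppy, sage}.
      Root bay: left subtree has 3 nodes {hop, rose, cedar}, right has 3 {lime, poppy, sage}.
        Root hop: left subtree has 0 nodes { }, right has 2 {rose, cedar}.
          Root rose: left subtree has 0 nodes { }, right has 1 {cedar}.
        Root poppy: left subtree has 1 node {lime}, right has 1 {sage}.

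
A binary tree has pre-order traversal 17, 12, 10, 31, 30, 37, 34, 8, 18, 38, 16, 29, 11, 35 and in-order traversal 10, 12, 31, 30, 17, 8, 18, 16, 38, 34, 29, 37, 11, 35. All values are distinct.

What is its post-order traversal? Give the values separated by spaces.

The first element of pre-order is the root; it splits in-order into left and right subtrees.
Root 17: left subtree has 4 nodes {10, 12, 31, 30}, right has 9 {8, 18, 16, 38, 34, 29, 37, 11, 35}.
  Root 12: left subtree has 1 node {10}, right has 2 {31, 30}.
    Root 31: left subtree has 0 nodes { }, right has 1 {30}.
  Root 37: left subtree has 6 nodes {8, 18, 16, 38, 34, 29}, right has 2 {11, 35}.
    Root 34: left subtree has 4 nodes {8, 18, 16, 38}, right has 1 {29}.
      Root 8: left subtree has 0 nodes { }, right has 3 {18, 16, 38}.
        Root 18: left subtree has 0 nodes { }, right has 2 {16, 38}.
          Root 38: left subtree has 1 node {16}, right has 0 { }.
    Root 11: left subtree has 0 nodes { }, right has 1 {35}.

10 30 31 12 16 38 18 8 29 34 35 11 37 17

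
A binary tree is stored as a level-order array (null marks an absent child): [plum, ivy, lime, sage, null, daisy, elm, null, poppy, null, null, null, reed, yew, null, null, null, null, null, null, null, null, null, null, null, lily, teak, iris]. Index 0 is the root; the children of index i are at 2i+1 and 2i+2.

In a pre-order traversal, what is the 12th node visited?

iris

Pre-order visits the node, then its left subtree, then its right subtree.
Visit plum.
At plum: go left to ivy.
  Visit ivy.
  At ivy: go left to sage.
    Visit sage.
    At sage: no left child.
    At sage: go right to poppy.
      poppy is a leaf — visit poppy.
  At ivy: no right child.
At plum: go right to lime.
  Visit lime.
  At lime: go left to daisy.
    Visit daisy.
    At daisy: no left child.
    At daisy: go right to reed.
      Visit reed.
      At reed: go left to lily.
        lily is a leaf — visit lily.
      At reed: go right to teak.
        teak is a leaf — visit teak.
  At lime: go right to elm.
    Visit elm.
    At elm: go left to yew.
      Visit yew.
      At yew: go left to iris.
        iris is a leaf — visit iris.
      At yew: no right child.
    At elm: no right child.
Full pre-order sequence: plum, ivy, sage, poppy, lime, daisy, reed, lily, teak, elm, yew, iris.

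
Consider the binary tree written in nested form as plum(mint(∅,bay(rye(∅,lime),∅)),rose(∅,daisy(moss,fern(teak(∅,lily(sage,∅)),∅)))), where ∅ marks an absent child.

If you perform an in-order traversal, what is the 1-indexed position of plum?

5

In-order visits the left subtree, then the node, then the right subtree.
At plum: go left to mint.
  At mint: no left child.
  Visit mint.
  At mint: go right to bay.
    At bay: go left to rye.
      At rye: no left child.
      Visit rye.
      At rye: go right to lime.
        lime is a leaf — visit lime.
    Visit bay.
    At bay: no right child.
Visit plum.
At plum: go right to rose.
  At rose: no left child.
  Visit rose.
  At rose: go right to daisy.
    At daisy: go left to moss.
      moss is a leaf — visit moss.
    Visit daisy.
    At daisy: go right to fern.
      At fern: go left to teak.
        At teak: no left child.
        Visit teak.
        At teak: go right to lily.
          At lily: go left to sage.
            sage is a leaf — visit sage.
          Visit lily.
          At lily: no right child.
      Visit fern.
      At fern: no right child.
Full in-order sequence: mint, rye, lime, bay, plum, rose, moss, daisy, teak, sage, lily, fern.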